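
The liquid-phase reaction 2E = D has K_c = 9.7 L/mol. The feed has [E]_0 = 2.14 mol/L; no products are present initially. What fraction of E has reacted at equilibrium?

X = 0.856

Let X = conversion of E; extent ξ = 2.14X/2 mol/L.
Concentrations: [E] = 2.14 − 2.14X; [D] = 1.07X.
K_c = [D] / ([E]^2).
Solving K_c = 9.7 for X ∈ (0,1): X = 0.856.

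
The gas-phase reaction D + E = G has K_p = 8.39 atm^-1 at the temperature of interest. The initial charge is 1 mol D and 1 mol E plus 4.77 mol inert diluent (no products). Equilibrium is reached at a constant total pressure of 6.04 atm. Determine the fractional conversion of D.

Take 1 mol D as basis and let X be its fractional conversion, so ξ = X.
Moles: n_D = 1 − X; n_E = 1 − X; n_G = X; n_I = 4.77 (inert).
n_T = Σnᵢ = 6.77 − X.
Mole fractions y_i = n_i/n_T; K_p = p_G / (p_D p_E) with p_i = y_i·P.
This yields a degree-2 equation in X; solving on (0,1), X = 0.709.

X = 0.709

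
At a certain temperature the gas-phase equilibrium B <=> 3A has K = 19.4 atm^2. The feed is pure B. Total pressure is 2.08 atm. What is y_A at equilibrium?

Take 1 mol B as basis and let X be its fractional conversion, so ξ = X.
Species balance: n_B = 1 − X; n_A = 3X.
n_T = Σnᵢ = 1 + 2X.
Mole fractions y_i = n_i/n_T; K = p_A^3 / (p_B) with p_i = y_i·P.
Substituting and setting equal to 19.4 atm^2 gives a polynomial in X; the root in (0,1) is X = 0.670.
Then n_A = 2.01, n_T = 2.34, so y_A = 0.859.

y_A = 0.859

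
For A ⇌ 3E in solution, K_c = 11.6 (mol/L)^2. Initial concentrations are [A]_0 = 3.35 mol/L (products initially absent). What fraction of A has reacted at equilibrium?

Let X = conversion of A; extent ξ = 3.35·X mol/L.
Concentrations: [A] = 3.35 − 3.35X; [E] = 10.1X.
K_c = [E]^3 / ([A]).
Setting equal to 11.6 and solving for X on (0,1) gives X = 0.299.

X = 0.299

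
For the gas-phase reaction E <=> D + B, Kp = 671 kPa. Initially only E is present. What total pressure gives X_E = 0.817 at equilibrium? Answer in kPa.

P = 334 kPa

Let X = conversion of E (basis 1 mol E); extent of reaction ξ = X.
Species balance: n_E = 1 − X; n_D = X; n_B = X.
n_T = Σnᵢ = 1 + X.
Kp = p_D p_B / (p_E) with p_i = (n_i/n_T)·P.
At X = 0.817: the mole-fraction product g(X) = Π y_i^ν_i = 2.007. Since Kp = g(X)·P^{1}, P = (Kp/g)^(1/1) = (671/2.007)^(1/1) = 334 kPa.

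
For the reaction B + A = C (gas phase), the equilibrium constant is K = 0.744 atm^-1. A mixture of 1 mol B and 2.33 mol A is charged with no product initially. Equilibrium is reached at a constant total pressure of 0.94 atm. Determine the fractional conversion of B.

Basis: 1 mol B initially; let X = conversion of B. Extent ξ = X.
Moles: n_B = 1 − X; n_A = 2.33 − X; n_C = X.
Total moles n_T = 3.33 − X.
With p_i = (n_i/n_T)P, K = p_C / (p_B p_A).
This yields a degree-2 equation in X; solving on (0,1), X = 0.318.

X = 0.318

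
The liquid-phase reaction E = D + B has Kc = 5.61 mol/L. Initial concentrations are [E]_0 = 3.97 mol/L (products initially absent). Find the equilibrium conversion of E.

Let X = conversion of E; extent ξ = 3.97·X mol/L.
Concentrations: [E] = 3.97 − 3.97X; [D] = 3.97X; [B] = 3.97X.
Kc = [D] [B] / ([E]).
This equals 5.61 at X = 0.676 (the root in 0 < X < 1).

X = 0.676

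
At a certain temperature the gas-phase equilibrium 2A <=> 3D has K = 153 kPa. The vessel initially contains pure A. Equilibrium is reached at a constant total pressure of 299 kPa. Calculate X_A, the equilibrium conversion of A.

Let X = conversion of A (basis 1 mol A); extent of reaction ξ = 0.5X.
Moles: n_A = 1 − X; n_D = 1.5X.
n_T = Σnᵢ = 1 + 0.5X.
With p_i = (n_i/n_T)P, K = p_D^3 / (p_A^2).
This yields a degree-3 equation in X; solving on (0,1), X = 0.402.

X = 0.402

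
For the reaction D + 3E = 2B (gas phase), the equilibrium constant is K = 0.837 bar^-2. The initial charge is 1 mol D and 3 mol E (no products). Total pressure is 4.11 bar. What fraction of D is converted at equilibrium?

X = 0.588

Let X = conversion of D (basis 1 mol D); extent of reaction ξ = X.
Mole table: n_D = 1 − X; n_E = 3 − 3X; n_B = 2X.
Total moles n_T = 4 − 2X.
y_i = n_i/n_T, p_i = y_i·P. K = p_B^2 / (p_D p_E^3).
This yields a degree-4 equation in X; solving on (0,1), X = 0.588.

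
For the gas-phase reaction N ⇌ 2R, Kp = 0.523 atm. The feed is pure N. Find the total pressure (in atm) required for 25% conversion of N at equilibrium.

P = 1.96 atm

Let X = conversion of N (basis 1 mol N); extent of reaction ξ = X.
Mole table: n_N = 1 − X; n_R = 2X.
Summing: n_T = 1 + X.
Kp = p_R^2 / (p_N) with p_i = (n_i/n_T)·P.
At X = 0.25: the mole-fraction product g(X) = Π y_i^ν_i = 0.2667. Since Kp = g(X)·P^{1}, P = (Kp/g)^(1/1) = (0.523/0.2667)^(1/1) = 1.96 atm.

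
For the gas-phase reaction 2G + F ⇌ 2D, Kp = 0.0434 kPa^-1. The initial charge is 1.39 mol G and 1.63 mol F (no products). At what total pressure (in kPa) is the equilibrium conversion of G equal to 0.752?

P = 478 kPa

Take 1.39 mol G as basis and let X be its fractional conversion, so ξ = 0.695X.
Mole table: n_G = 1.39 − 1.39X; n_F = 1.63 − 0.695X; n_D = 1.39X.
Summing: n_T = 3.02 − 0.695X.
Kp = p_D^2 / (p_G^2 p_F) with p_i = (n_i/n_T)·P.
At X = 0.752: the mole-fraction product g(X) = Π y_i^ν_i = 20.74. Since Kp = g(X)·P^{-1}, P = (g/Kp)^(1/1) = (20.74/0.0434)^(1/1) = 478 kPa.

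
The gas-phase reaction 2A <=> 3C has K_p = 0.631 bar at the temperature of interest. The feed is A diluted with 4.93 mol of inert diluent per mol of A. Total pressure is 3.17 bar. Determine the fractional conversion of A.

Let X = conversion of A (basis 1 mol A); extent of reaction ξ = 0.5X.
Species balance: n_A = 1 − X; n_C = 1.5X; n_I = 4.93 (inert).
Total moles n_T = 5.93 + 0.5X.
With p_i = (n_i/n_T)P, K_p = p_C^3 / (p_A^2).
Setting this equal to 0.631 bar and taking the physical root (0 < X < 1) gives X = 0.468.

X = 0.468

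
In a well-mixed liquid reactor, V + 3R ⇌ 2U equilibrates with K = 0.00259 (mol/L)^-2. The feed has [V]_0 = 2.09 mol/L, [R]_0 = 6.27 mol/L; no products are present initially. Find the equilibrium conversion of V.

Let X = conversion of V; extent ξ = 2.09·X mol/L.
Concentrations: [V] = 2.09 − 2.09X; [R] = 6.27 − 6.27X; [U] = 4.18X.
K = [U]^2 / ([V] [R]^3).
Equating to 0.00259 (mol/L)^-2: the physical root is X = 0.184.

X = 0.184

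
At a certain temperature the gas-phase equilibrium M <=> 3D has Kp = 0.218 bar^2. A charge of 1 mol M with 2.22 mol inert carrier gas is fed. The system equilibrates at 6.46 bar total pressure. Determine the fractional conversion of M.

Let X = conversion of M (basis 1 mol M); extent of reaction ξ = X.
At extent ξ: n_M = 1 − X; n_D = 3X; n_I = 2.22 (inert).
Total moles n_T = 3.22 + 2X.
Mole fractions y_i = n_i/n_T; Kp = p_D^3 / (p_M) with p_i = y_i·P.
Equating to 0.218 bar^2 and solving on 0 < X < 1: X = 0.127.

X = 0.127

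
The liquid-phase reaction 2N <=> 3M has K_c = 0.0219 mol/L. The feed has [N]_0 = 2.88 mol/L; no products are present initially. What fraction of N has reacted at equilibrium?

X = 0.120

Let X = conversion of N; extent ξ = 2.88X/2 mol/L.
Concentrations: [N] = 2.88 − 2.88X; [M] = 4.32X.
K_c = [M]^3 / ([N]^2).
Solving K_c = 0.0219 for X ∈ (0,1): X = 0.120.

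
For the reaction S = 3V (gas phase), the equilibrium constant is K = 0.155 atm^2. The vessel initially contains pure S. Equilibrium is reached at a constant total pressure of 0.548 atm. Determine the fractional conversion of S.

X = 0.328

Basis: 1 mol S initially; let X = conversion of S. Extent ξ = X.
Mole table: n_S = 1 − X; n_V = 3X.
n_T = Σnᵢ = 1 + 2X.
Mole fractions y_i = n_i/n_T; K = p_V^3 / (p_S) with p_i = y_i·P.
Setting this equal to 0.155 atm^2 and taking the physical root (0 < X < 1) gives X = 0.328.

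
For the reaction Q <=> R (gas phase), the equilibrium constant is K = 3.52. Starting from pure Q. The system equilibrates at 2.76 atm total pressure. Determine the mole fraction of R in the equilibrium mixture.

Take 1 mol Q as basis and let X be its fractional conversion, so ξ = X.
At extent ξ: n_Q = 1 − X; n_R = X.
Total moles n_T = 1 (Δν = 0, constant).
With p_i = (n_i/n_T)P, K = p_R / (p_Q).
This yields a degree-1 equation in X; solving on (0,1), X = 0.779.
Then n_R = 0.779, n_T = 1, so y_R = 0.779.

y_R = 0.779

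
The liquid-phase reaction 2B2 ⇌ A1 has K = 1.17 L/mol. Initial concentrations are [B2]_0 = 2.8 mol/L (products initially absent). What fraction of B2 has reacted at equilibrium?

Let X = conversion of B2; extent ξ = 2.8X/2 mol/L.
Concentrations: [B2] = 2.8 − 2.8X; [A1] = 1.4X.
K = [A1] / ([B2]^2).
This equals 1.17 at X = 0.678 (the root in 0 < X < 1).

X = 0.678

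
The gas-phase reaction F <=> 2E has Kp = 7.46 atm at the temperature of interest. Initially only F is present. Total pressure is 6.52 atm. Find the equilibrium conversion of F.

Take 1 mol F as basis and let X be its fractional conversion, so ξ = X.
At extent ξ: n_F = 1 − X; n_E = 2X.
n_T = Σnᵢ = 1 + X.
With p_i = (n_i/n_T)P, Kp = p_E^2 / (p_F).
Substituting and setting equal to 7.46 atm gives a polynomial in X; the root in (0,1) is X = 0.472.

X = 0.472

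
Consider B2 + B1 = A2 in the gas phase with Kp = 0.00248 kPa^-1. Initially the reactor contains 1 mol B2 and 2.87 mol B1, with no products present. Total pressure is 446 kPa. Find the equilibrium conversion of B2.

Let X = conversion of B2 (basis 1 mol B2); extent of reaction ξ = X.
At extent ξ: n_B2 = 1 − X; n_B1 = 2.87 − X; n_A2 = X.
Summing: n_T = 3.87 − X.
With p_i = (n_i/n_T)P, Kp = p_A2 / (p_B2 p_B1).
Setting this equal to 0.00248 kPa^-1 and taking the physical root (0 < X < 1) gives X = 0.439.

X = 0.439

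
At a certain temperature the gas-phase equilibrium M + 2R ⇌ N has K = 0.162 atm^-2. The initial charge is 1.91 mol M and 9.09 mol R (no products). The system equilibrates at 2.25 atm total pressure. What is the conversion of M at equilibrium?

Let X = conversion of M (basis 1.91 mol M); extent of reaction ξ = 1.91X.
Mole table: n_M = 1.91 − 1.91X; n_R = 9.09 − 3.82X; n_N = 1.91X.
Total moles n_T = 11 − 3.82X.
With p_i = (n_i/n_T)P, K = p_N / (p_M p_R^2).
Equating to 0.162 atm^-2 and solving on 0 < X < 1: X = 0.346.

X = 0.346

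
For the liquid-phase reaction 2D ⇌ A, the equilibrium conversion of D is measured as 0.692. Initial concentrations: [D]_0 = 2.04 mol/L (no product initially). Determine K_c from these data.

Let X = conversion of D.
Concentrations: [D] = 2.04 − 2.04X; [A] = 1.02X.
At X = 0.692: [D] = 0.628, [A] = 0.706.
K_c = [A] / ([D]^2) = 1.79 L/mol.

K_c = 1.79 L/mol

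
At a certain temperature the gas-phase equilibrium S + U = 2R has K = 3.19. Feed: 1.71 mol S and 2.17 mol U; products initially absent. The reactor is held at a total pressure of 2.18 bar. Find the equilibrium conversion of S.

Take 1.71 mol S as basis and let X be its fractional conversion, so ξ = 1.71X.
Moles: n_S = 1.71 − 1.71X; n_U = 2.17 − 1.71X; n_R = 3.42X.
Since Δν = 0, n_T = 3.88 throughout.
Mole fractions y_i = n_i/n_T; K = p_R^2 / (p_S p_U) with p_i = y_i·P.
Setting this equal to 3.19 and taking the physical root (0 < X < 1) gives X = 0.528.

X = 0.528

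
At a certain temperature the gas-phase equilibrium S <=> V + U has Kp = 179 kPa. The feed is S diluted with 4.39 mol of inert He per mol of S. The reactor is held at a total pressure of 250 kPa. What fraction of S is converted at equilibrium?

X = 0.841

Take 1 mol S as basis and let X be its fractional conversion, so ξ = X.
At extent ξ: n_S = 1 − X; n_V = X; n_U = X; n_I = 4.39 (inert).
n_T = Σnᵢ = 5.39 + X.
y_i = n_i/n_T, p_i = y_i·P. Kp = p_V p_U / (p_S).
Substituting and setting equal to 179 kPa gives a polynomial in X; the root in (0,1) is X = 0.841.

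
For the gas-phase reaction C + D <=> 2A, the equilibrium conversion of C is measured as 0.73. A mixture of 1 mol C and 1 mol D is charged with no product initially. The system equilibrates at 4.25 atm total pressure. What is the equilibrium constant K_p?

K_p = 29.2

Let X = conversion of C (basis 1 mol C); extent of reaction ξ = X.
Moles: n_C = 1 − X; n_D = 1 − X; n_A = 2X.
Since Δν = 0, n_T = 2 throughout.
At X = 0.73: n_C = 0.27, n_D = 0.27, n_A = 1.46, n_T = 2.
p_i = (n_i/n_T)·P. K_p = p_A^2 / (p_C p_D) = 29.2.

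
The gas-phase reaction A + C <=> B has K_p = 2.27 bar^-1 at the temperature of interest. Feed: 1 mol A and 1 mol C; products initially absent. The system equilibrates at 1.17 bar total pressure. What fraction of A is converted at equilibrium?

X = 0.477

Basis: 1 mol A initially; let X = conversion of A. Extent ξ = X.
Species balance: n_A = 1 − X; n_C = 1 − X; n_B = X.
n_T = Σnᵢ = 2 − X.
With p_i = (n_i/n_T)P, K_p = p_B / (p_A p_C).
Equating to 2.27 bar^-1 and solving on 0 < X < 1: X = 0.477.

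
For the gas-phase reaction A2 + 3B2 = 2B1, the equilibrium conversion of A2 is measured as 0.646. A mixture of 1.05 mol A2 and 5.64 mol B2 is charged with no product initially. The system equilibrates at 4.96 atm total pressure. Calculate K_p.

Basis: 1.05 mol A2 initially; let X = conversion of A2. Extent ξ = 1.05X.
Mole table: n_A2 = 1.05 − 1.05X; n_B2 = 5.64 − 3.15X; n_B1 = 2.1X.
Summing: n_T = 6.69 − 2.1X.
At X = 0.646: n_A2 = 0.372, n_B2 = 3.61, n_B1 = 1.36, n_T = 5.33.
p_i = (n_i/n_T)·P. K_p = p_B1^2 / (p_A2 p_B2^3) = 0.122 atm^-2.

K_p = 0.122 atm^-2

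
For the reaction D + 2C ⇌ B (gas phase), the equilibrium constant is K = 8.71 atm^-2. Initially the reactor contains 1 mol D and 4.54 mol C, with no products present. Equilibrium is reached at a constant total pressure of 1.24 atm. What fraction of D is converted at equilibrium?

Let X = conversion of D (basis 1 mol D); extent of reaction ξ = X.
Moles: n_D = 1 − X; n_C = 4.54 − 2X; n_B = X.
Total moles n_T = 5.54 − 2X.
With p_i = (n_i/n_T)P, K = p_B / (p_D p_C^2).
This yields a degree-3 equation in X; solving on (0,1), X = 0.879.

X = 0.879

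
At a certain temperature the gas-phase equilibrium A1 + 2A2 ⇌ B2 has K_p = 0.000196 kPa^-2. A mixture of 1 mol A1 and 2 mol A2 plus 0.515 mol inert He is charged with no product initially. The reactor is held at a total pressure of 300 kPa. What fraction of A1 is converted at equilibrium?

X = 0.644

Let X = conversion of A1 (basis 1 mol A1); extent of reaction ξ = X.
At extent ξ: n_A1 = 1 − X; n_A2 = 2 − 2X; n_B2 = X; n_I = 0.515 (inert).
Summing: n_T = 3.52 − 2X.
Mole fractions y_i = n_i/n_T; K_p = p_B2 / (p_A1 p_A2^2) with p_i = y_i·P.
Substituting and setting equal to 0.000196 kPa^-2 gives a polynomial in X; the root in (0,1) is X = 0.644.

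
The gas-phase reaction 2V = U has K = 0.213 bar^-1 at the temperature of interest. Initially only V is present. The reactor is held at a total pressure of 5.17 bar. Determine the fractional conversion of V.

X = 0.570

Basis: 1 mol V initially; let X = conversion of V. Extent ξ = 0.5X.
Moles: n_V = 1 − X; n_U = 0.5X.
Summing: n_T = 1 − 0.5X.
y_i = n_i/n_T, p_i = y_i·P. K = p_U / (p_V^2).
Substituting and setting equal to 0.213 bar^-1 gives a polynomial in X; the root in (0,1) is X = 0.570.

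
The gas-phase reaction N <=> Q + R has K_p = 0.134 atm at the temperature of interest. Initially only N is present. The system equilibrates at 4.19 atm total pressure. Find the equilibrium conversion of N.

Take 1 mol N as basis and let X be its fractional conversion, so ξ = X.
At extent ξ: n_N = 1 − X; n_Q = X; n_R = X.
Summing: n_T = 1 + X.
y_i = n_i/n_T, p_i = y_i·P. K_p = p_Q p_R / (p_N).
Equating to 0.134 atm and solving on 0 < X < 1: X = 0.176.

X = 0.176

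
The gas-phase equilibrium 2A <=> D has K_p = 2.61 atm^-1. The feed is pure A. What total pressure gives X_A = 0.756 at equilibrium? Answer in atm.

Basis: 1 mol A initially; let X = conversion of A. Extent ξ = 0.5X.
At extent ξ: n_A = 1 − X; n_D = 0.5X.
n_T = Σnᵢ = 1 − 0.5X.
K_p = p_D / (p_A^2) with p_i = (n_i/n_T)·P.
At X = 0.756: the mole-fraction product g(X) = Π y_i^ν_i = 3.949. Since K_p = g(X)·P^{-1}, P = (g/K_p)^(1/1) = (3.949/2.61)^(1/1) = 1.51 atm.

P = 1.51 atm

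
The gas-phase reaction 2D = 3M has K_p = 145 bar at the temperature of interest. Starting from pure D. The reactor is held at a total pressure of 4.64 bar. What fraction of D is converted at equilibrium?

Basis: 1 mol D initially; let X = conversion of D. Extent ξ = 0.5X.
At extent ξ: n_D = 1 − X; n_M = 1.5X.
Total moles n_T = 1 + 0.5X.
Mole fractions y_i = n_i/n_T; K_p = p_M^3 / (p_D^2) with p_i = y_i·P.
Substituting and setting equal to 145 bar gives a polynomial in X; the root in (0,1) is X = 0.801.

X = 0.801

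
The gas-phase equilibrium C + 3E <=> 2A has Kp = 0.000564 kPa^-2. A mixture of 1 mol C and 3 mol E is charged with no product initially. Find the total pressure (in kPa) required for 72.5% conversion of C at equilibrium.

P = 396 kPa

Basis: 1 mol C initially; let X = conversion of C. Extent ξ = X.
Mole table: n_C = 1 − X; n_E = 3 − 3X; n_A = 2X.
Total moles n_T = 4 − 2X.
Kp = p_A^2 / (p_C p_E^3) with p_i = (n_i/n_T)·P.
At X = 0.725: the mole-fraction product g(X) = Π y_i^ν_i = 88.54. Since Kp = g(X)·P^{-2}, P = (g/Kp)^(1/2) = (88.54/0.000564)^(1/2) = 396 kPa.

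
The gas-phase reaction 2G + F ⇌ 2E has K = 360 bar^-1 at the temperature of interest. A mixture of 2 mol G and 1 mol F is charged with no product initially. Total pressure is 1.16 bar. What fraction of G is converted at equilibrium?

X = 0.845

Take 2 mol G as basis and let X be its fractional conversion, so ξ = X.
Species balance: n_G = 2 − 2X; n_F = 1 − X; n_E = 2X.
Summing: n_T = 3 − X.
y_i = n_i/n_T, p_i = y_i·P. K = p_E^2 / (p_G^2 p_F).
Equating to 360 bar^-1 and solving on 0 < X < 1: X = 0.845.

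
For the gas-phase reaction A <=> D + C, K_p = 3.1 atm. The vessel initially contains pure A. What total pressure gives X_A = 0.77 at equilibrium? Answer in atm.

P = 2.13 atm

Take 1 mol A as basis and let X be its fractional conversion, so ξ = X.
Moles: n_A = 1 − X; n_D = X; n_C = X.
Summing: n_T = 1 + X.
K_p = p_D p_C / (p_A) with p_i = (n_i/n_T)·P.
At X = 0.77: the mole-fraction product g(X) = Π y_i^ν_i = 1.456. Since K_p = g(X)·P^{1}, P = (K_p/g)^(1/1) = (3.1/1.456)^(1/1) = 2.13 atm.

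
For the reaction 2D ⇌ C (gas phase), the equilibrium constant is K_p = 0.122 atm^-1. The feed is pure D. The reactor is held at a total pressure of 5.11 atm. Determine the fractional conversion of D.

Basis: 1 mol D initially; let X = conversion of D. Extent ξ = 0.5X.
Mole table: n_D = 1 − X; n_C = 0.5X.
Total moles n_T = 1 − 0.5X.
With p_i = (n_i/n_T)P, K_p = p_C / (p_D^2).
This yields a degree-2 equation in X; solving on (0,1), X = 0.465.

X = 0.465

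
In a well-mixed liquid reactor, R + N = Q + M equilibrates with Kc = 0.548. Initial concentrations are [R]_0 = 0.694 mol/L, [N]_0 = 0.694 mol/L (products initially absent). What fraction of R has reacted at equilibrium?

Let X = conversion of R; extent ξ = 0.694·X mol/L.
Concentrations: [R] = 0.694 − 0.694X; [N] = 0.694 − 0.694X; [Q] = 0.694X; [M] = 0.694X.
Kc = [Q] [M] / ([R] [N]).
Equating to 0.548: the physical root is X = 0.425.

X = 0.425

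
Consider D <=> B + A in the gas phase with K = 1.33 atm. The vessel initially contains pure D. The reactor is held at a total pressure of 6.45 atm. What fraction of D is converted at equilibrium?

X = 0.413

Basis: 1 mol D initially; let X = conversion of D. Extent ξ = X.
Species balance: n_D = 1 − X; n_B = X; n_A = X.
Total moles n_T = 1 + X.
Mole fractions y_i = n_i/n_T; K = p_B p_A / (p_D) with p_i = y_i·P.
Equating to 1.33 atm and solving on 0 < X < 1: X = 0.413.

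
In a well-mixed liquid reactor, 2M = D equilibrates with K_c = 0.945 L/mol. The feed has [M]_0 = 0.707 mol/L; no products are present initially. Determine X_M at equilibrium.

X = 0.432

Let X = conversion of M; extent ξ = 0.707X/2 mol/L.
Concentrations: [M] = 0.707 − 0.707X; [D] = 0.353X.
K_c = [D] / ([M]^2).
Setting equal to 0.945 and solving for X on (0,1) gives X = 0.432.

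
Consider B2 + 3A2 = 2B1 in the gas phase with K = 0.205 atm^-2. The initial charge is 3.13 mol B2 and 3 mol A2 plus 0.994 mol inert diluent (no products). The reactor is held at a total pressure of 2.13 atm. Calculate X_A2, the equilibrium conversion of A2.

X = 0.345

Basis: 3 mol A2 initially; let X = conversion of A2. Extent ξ = X.
At extent ξ: n_B2 = 3.13 − X; n_A2 = 3 − 3X; n_B1 = 2X; n_I = 0.994 (inert).
Total moles n_T = 7.12 − 2X.
Mole fractions y_i = n_i/n_T; K = p_B1^2 / (p_B2 p_A2^3) with p_i = y_i·P.
Substituting and setting equal to 0.205 atm^-2 gives a polynomial in X; the root in (0,1) is X = 0.345.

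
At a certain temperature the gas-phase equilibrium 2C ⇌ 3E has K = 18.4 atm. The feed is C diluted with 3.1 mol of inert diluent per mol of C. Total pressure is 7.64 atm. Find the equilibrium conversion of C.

Basis: 1 mol C initially; let X = conversion of C. Extent ξ = 0.5X.
Species balance: n_C = 1 − X; n_E = 1.5X; n_I = 3.1 (inert).
Total moles n_T = 4.1 + 0.5X.
Mole fractions y_i = n_i/n_T; K = p_E^3 / (p_C^2) with p_i = y_i·P.
Setting this equal to 18.4 atm and taking the physical root (0 < X < 1) gives X = 0.683.

X = 0.683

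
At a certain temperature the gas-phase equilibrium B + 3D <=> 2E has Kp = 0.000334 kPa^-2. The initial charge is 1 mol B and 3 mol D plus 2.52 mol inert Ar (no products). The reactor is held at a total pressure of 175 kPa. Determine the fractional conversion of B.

Basis: 1 mol B initially; let X = conversion of B. Extent ξ = X.
Species balance: n_B = 1 − X; n_D = 3 − 3X; n_E = 2X; n_I = 2.52 (inert).
n_T = Σnᵢ = 6.52 − 2X.
With p_i = (n_i/n_T)P, Kp = p_E^2 / (p_B p_D^3).
Equating to 0.000334 kPa^-2 and solving on 0 < X < 1: X = 0.449.

X = 0.449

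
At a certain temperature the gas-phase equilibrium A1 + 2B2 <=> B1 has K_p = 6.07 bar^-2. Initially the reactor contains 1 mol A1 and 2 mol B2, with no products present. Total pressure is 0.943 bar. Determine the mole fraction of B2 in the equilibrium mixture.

Take 1 mol A1 as basis and let X be its fractional conversion, so ξ = X.
At extent ξ: n_A1 = 1 − X; n_B2 = 2 − 2X; n_B1 = X.
Summing: n_T = 3 − 2X.
With p_i = (n_i/n_T)P, K_p = p_B1 / (p_A1 p_B2^2).
Equating to 6.07 bar^-2 and solving on 0 < X < 1: X = 0.549.
Then n_B2 = 0.903, n_T = 1.9, so y_B2 = 0.474.

y_B2 = 0.474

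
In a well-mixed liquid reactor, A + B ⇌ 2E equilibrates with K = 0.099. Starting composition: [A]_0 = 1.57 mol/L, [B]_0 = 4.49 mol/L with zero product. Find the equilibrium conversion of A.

Let X = conversion of A; extent ξ = 1.57·X mol/L.
Concentrations: [A] = 1.57 − 1.57X; [B] = 4.49 − 1.57X; [E] = 3.14X.
K = [E]^2 / ([A] [B]).
Solving K = 0.099 for X ∈ (0,1): X = 0.225.

X = 0.225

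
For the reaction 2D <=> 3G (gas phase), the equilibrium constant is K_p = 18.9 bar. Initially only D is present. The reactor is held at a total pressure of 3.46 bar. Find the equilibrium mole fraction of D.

y_D = 0.268

Take 1 mol D as basis and let X be its fractional conversion, so ξ = 0.5X.
At extent ξ: n_D = 1 − X; n_G = 1.5X.
n_T = Σnᵢ = 1 + 0.5X.
Mole fractions y_i = n_i/n_T; K_p = p_G^3 / (p_D^2) with p_i = y_i·P.
This yields a degree-3 equation in X; solving on (0,1), X = 0.646.
Then n_D = 0.354, n_T = 1.32, so y_D = 0.268.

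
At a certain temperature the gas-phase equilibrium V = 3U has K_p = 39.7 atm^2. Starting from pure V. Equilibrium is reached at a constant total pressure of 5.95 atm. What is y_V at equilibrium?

Take 1 mol V as basis and let X be its fractional conversion, so ξ = X.
Mole table: n_V = 1 − X; n_U = 3X.
Summing: n_T = 1 + 2X.
With p_i = (n_i/n_T)P, K_p = p_U^3 / (p_V).
Equating to 39.7 atm^2 and solving on 0 < X < 1: X = 0.435.
Then n_V = 0.565, n_T = 1.87, so y_V = 0.303.

y_V = 0.303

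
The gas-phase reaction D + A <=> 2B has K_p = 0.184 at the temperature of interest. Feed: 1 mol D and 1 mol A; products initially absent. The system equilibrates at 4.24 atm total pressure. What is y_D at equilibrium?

Let X = conversion of D (basis 1 mol D); extent of reaction ξ = X.
Mole table: n_D = 1 − X; n_A = 1 − X; n_B = 2X.
n_T stays at 2 (no change in mole number).
Mole fractions y_i = n_i/n_T; K_p = p_B^2 / (p_D p_A) with p_i = y_i·P.
Equating to 0.184 and solving on 0 < X < 1: X = 0.177.
Then n_D = 0.823, n_T = 2, so y_D = 0.412.

y_D = 0.412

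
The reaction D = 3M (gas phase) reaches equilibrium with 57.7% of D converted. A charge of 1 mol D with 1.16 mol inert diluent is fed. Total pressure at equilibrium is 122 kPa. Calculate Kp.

Kp = 1.66e+04 kPa^2

Basis: 1 mol D initially; let X = conversion of D. Extent ξ = X.
Mole table: n_D = 1 − X; n_M = 3X; n_I = 1.16 (inert).
Total moles n_T = 2.16 + 2X.
At X = 0.577: n_D = 0.423, n_M = 1.73, n_T = 3.31.
p_i = (n_i/n_T)·P. Kp = p_M^3 / (p_D) = 1.66e+04 kPa^2.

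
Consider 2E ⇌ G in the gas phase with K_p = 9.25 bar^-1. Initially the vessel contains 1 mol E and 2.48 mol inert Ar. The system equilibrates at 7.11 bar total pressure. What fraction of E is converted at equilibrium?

Let X = conversion of E (basis 1 mol E); extent of reaction ξ = 0.5X.
Mole table: n_E = 1 − X; n_G = 0.5X; n_I = 2.48 (inert).
Total moles n_T = 3.48 − 0.5X.
y_i = n_i/n_T, p_i = y_i·P. K_p = p_G / (p_E^2).
This yields a degree-2 equation in X; solving on (0,1), X = 0.859.

X = 0.859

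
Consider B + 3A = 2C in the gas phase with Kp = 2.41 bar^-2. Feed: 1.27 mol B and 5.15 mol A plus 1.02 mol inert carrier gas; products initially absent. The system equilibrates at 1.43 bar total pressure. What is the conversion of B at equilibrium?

X = 0.564

Basis: 1.27 mol B initially; let X = conversion of B. Extent ξ = 1.27X.
Moles: n_B = 1.27 − 1.27X; n_A = 5.15 − 3.81X; n_C = 2.54X; n_I = 1.02 (inert).
n_T = Σnᵢ = 7.44 − 2.54X.
y_i = n_i/n_T, p_i = y_i·P. Kp = p_C^2 / (p_B p_A^3).
Substituting and setting equal to 2.41 bar^-2 gives a polynomial in X; the root in (0,1) is X = 0.564.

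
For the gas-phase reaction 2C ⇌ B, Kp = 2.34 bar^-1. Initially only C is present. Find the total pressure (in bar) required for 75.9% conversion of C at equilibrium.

Take 1 mol C as basis and let X be its fractional conversion, so ξ = 0.5X.
Mole table: n_C = 1 − X; n_B = 0.5X.
Total moles n_T = 1 − 0.5X.
Kp = p_B / (p_C^2) with p_i = (n_i/n_T)·P.
At X = 0.759: the mole-fraction product g(X) = Π y_i^ν_i = 4.054. Since Kp = g(X)·P^{-1}, P = (g/Kp)^(1/1) = (4.054/2.34)^(1/1) = 1.73 bar.

P = 1.73 bar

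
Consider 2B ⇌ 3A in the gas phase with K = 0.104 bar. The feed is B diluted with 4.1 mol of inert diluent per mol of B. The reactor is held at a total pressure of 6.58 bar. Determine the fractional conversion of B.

Take 1 mol B as basis and let X be its fractional conversion, so ξ = 0.5X.
At extent ξ: n_B = 1 − X; n_A = 1.5X; n_I = 4.1 (inert).
Summing: n_T = 5.1 + 0.5X.
With p_i = (n_i/n_T)P, K = p_A^3 / (p_B^2).
This yields a degree-3 equation in X; solving on (0,1), X = 0.241.

X = 0.241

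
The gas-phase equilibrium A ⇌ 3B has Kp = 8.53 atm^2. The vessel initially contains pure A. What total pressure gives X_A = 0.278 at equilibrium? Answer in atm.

P = 5.07 atm

Let X = conversion of A (basis 1 mol A); extent of reaction ξ = X.
Mole table: n_A = 1 − X; n_B = 3X.
Total moles n_T = 1 + 2X.
Kp = p_B^3 / (p_A) with p_i = (n_i/n_T)·P.
At X = 0.278: the mole-fraction product g(X) = Π y_i^ν_i = 0.3318. Since Kp = g(X)·P^{2}, P = (Kp/g)^(1/2) = (8.53/0.3318)^(1/2) = 5.07 atm.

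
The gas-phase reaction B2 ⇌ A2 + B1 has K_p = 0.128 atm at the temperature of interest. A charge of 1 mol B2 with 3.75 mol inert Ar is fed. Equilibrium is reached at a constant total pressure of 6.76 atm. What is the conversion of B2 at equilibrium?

Basis: 1 mol B2 initially; let X = conversion of B2. Extent ξ = X.
Moles: n_B2 = 1 − X; n_A2 = X; n_B1 = X; n_I = 3.75 (inert).
Total moles n_T = 4.75 + X.
Mole fractions y_i = n_i/n_T; K_p = p_A2 p_B1 / (p_B2) with p_i = y_i·P.
Setting this equal to 0.128 atm and taking the physical root (0 < X < 1) gives X = 0.264.

X = 0.264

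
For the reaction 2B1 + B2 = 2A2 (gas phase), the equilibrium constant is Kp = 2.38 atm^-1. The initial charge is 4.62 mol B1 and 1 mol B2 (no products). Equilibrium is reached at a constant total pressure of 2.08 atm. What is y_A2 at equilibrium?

Let X = conversion of B2 (basis 1 mol B2); extent of reaction ξ = X.
Moles: n_B1 = 4.62 − 2X; n_B2 = 1 − X; n_A2 = 2X.
Summing: n_T = 5.62 − X.
With p_i = (n_i/n_T)P, Kp = p_A2^2 / (p_B1^2 p_B2).
Equating to 2.38 atm^-1 and solving on 0 < X < 1: X = 0.762.
Then n_A2 = 1.52, n_T = 4.86, so y_A2 = 0.314.

y_A2 = 0.314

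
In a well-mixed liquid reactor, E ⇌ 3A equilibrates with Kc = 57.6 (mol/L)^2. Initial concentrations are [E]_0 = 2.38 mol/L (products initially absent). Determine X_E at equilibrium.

Let X = conversion of E; extent ξ = 2.38·X mol/L.
Concentrations: [E] = 2.38 − 2.38X; [A] = 7.14X.
Kc = [A]^3 / ([E]).
Setting equal to 57.6 and solving for X on (0,1) gives X = 0.552.

X = 0.552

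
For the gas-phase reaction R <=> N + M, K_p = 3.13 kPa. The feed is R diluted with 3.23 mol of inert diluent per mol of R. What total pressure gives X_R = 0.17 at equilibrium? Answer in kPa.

Take 1 mol R as basis and let X be its fractional conversion, so ξ = X.
Mole table: n_R = 1 − X; n_N = X; n_M = X; n_I = 3.23 (inert).
n_T = Σnᵢ = 4.23 + X.
K_p = p_N p_M / (p_R) with p_i = (n_i/n_T)·P.
At X = 0.17: the mole-fraction product g(X) = Π y_i^ν_i = 0.007913. Since K_p = g(X)·P^{1}, P = (K_p/g)^(1/1) = (3.13/0.007913)^(1/1) = 396 kPa.

P = 396 kPa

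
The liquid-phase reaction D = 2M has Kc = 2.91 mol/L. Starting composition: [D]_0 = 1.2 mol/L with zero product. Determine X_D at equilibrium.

Let X = conversion of D; extent ξ = 1.2·X mol/L.
Concentrations: [D] = 1.2 − 1.2X; [M] = 2.4X.
Kc = [M]^2 / ([D]).
Solving Kc = 2.91 for X ∈ (0,1): X = 0.532.

X = 0.532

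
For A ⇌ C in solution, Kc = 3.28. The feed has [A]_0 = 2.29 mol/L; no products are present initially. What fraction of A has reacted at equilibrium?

Let X = conversion of A; extent ξ = 2.29·X mol/L.
Concentrations: [A] = 2.29 − 2.29X; [C] = 2.29X.
Kc = [C] / ([A]).
Solving Kc = 3.28 for X ∈ (0,1): X = 0.766.

X = 0.766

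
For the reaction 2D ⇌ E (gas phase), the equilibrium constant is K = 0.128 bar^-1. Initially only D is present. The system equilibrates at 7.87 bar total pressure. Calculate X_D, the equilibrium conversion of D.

Basis: 1 mol D initially; let X = conversion of D. Extent ξ = 0.5X.
At extent ξ: n_D = 1 − X; n_E = 0.5X.
Summing: n_T = 1 − 0.5X.
Mole fractions y_i = n_i/n_T; K = p_E / (p_D^2) with p_i = y_i·P.
Setting this equal to 0.128 bar^-1 and taking the physical root (0 < X < 1) gives X = 0.554.

X = 0.554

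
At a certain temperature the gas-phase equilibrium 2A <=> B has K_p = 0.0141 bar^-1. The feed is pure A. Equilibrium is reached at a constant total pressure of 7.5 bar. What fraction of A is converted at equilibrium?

X = 0.162

Let X = conversion of A (basis 1 mol A); extent of reaction ξ = 0.5X.
Mole table: n_A = 1 − X; n_B = 0.5X.
Summing: n_T = 1 − 0.5X.
Mole fractions y_i = n_i/n_T; K_p = p_B / (p_A^2) with p_i = y_i·P.
This yields a degree-2 equation in X; solving on (0,1), X = 0.162.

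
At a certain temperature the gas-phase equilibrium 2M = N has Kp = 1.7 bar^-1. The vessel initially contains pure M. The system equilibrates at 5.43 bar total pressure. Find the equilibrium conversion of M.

X = 0.838

Basis: 1 mol M initially; let X = conversion of M. Extent ξ = 0.5X.
Moles: n_M = 1 − X; n_N = 0.5X.
n_T = Σnᵢ = 1 − 0.5X.
y_i = n_i/n_T, p_i = y_i·P. Kp = p_N / (p_M^2).
Setting this equal to 1.7 bar^-1 and taking the physical root (0 < X < 1) gives X = 0.838.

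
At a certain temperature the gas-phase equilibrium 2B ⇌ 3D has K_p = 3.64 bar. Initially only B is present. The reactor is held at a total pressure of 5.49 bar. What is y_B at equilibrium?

Let X = conversion of B (basis 1 mol B); extent of reaction ξ = 0.5X.
Species balance: n_B = 1 − X; n_D = 1.5X.
Total moles n_T = 1 + 0.5X.
Mole fractions y_i = n_i/n_T; K_p = p_D^3 / (p_B^2) with p_i = y_i·P.
This yields a degree-3 equation in X; solving on (0,1), X = 0.428.
Then n_B = 0.572, n_T = 1.21, so y_B = 0.472.

y_B = 0.472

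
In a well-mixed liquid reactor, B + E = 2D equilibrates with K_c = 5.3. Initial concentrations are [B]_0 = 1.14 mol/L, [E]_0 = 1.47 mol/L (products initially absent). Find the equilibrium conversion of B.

Let X = conversion of B; extent ξ = 1.14·X mol/L.
Concentrations: [B] = 1.14 − 1.14X; [E] = 1.47 − 1.14X; [D] = 2.28X.
K_c = [D]^2 / ([B] [E]).
Solving K_c = 5.3 for X ∈ (0,1): X = 0.602.

X = 0.602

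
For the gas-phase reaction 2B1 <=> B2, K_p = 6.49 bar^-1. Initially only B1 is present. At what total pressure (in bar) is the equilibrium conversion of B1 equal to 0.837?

Let X = conversion of B1 (basis 1 mol B1); extent of reaction ξ = 0.5X.
Species balance: n_B1 = 1 − X; n_B2 = 0.5X.
n_T = Σnᵢ = 1 − 0.5X.
K_p = p_B2 / (p_B1^2) with p_i = (n_i/n_T)·P.
At X = 0.837: the mole-fraction product g(X) = Π y_i^ν_i = 9.159. Since K_p = g(X)·P^{-1}, P = (g/K_p)^(1/1) = (9.159/6.49)^(1/1) = 1.41 bar.

P = 1.41 bar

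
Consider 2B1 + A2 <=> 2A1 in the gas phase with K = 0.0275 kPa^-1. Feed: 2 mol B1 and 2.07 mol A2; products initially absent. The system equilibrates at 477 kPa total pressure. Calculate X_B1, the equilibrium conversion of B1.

X = 0.698

Take 2 mol B1 as basis and let X be its fractional conversion, so ξ = X.
Species balance: n_B1 = 2 − 2X; n_A2 = 2.07 − X; n_A1 = 2X.
n_T = Σnᵢ = 4.07 − X.
y_i = n_i/n_T, p_i = y_i·P. K = p_A1^2 / (p_B1^2 p_A2).
Equating to 0.0275 kPa^-1 and solving on 0 < X < 1: X = 0.698.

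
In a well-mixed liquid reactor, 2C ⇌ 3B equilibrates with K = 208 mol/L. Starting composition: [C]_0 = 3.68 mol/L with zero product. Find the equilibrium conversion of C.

X = 0.819

Let X = conversion of C; extent ξ = 3.68X/2 mol/L.
Concentrations: [C] = 3.68 − 3.68X; [B] = 5.52X.
K = [B]^3 / ([C]^2).
This equals 208 at X = 0.819 (the root in 0 < X < 1).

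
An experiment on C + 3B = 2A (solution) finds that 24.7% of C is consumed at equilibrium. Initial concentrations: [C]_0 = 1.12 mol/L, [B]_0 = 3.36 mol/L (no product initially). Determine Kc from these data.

Kc = 0.0224 (mol/L)^-2

Let X = conversion of C.
Concentrations: [C] = 1.12 − 1.12X; [B] = 3.36 − 3.36X; [A] = 2.24X.
At X = 0.247: [C] = 0.843, [B] = 2.53, [A] = 0.553.
Kc = [A]^2 / ([C] [B]^3) = 0.0224 (mol/L)^-2.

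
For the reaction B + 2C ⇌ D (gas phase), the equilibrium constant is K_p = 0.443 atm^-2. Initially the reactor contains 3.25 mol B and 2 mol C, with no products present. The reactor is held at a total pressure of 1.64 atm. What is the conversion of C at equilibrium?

X = 0.311

Take 2 mol C as basis and let X be its fractional conversion, so ξ = X.
Species balance: n_B = 3.25 − X; n_C = 2 − 2X; n_D = X.
Total moles n_T = 5.25 − 2X.
y_i = n_i/n_T, p_i = y_i·P. K_p = p_D / (p_B p_C^2).
This yields a degree-3 equation in X; solving on (0,1), X = 0.311.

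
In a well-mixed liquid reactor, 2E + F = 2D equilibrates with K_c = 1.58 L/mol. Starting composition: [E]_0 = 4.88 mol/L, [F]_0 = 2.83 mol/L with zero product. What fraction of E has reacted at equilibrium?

X = 0.596

Let X = conversion of E; extent ξ = 4.88X/2 mol/L.
Concentrations: [E] = 4.88 − 4.88X; [F] = 2.83 − 2.44X; [D] = 4.88X.
K_c = [D]^2 / ([E]^2 [F]).
This equals 1.58 at X = 0.596 (the root in 0 < X < 1).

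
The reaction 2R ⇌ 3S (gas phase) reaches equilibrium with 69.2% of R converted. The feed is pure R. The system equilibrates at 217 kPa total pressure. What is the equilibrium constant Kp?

Kp = 1.9e+03 kPa

Let X = conversion of R (basis 1 mol R); extent of reaction ξ = 0.5X.
Mole table: n_R = 1 − X; n_S = 1.5X.
n_T = Σnᵢ = 1 + 0.5X.
At X = 0.692: n_R = 0.308, n_S = 1.04, n_T = 1.35.
p_i = (n_i/n_T)·P. Kp = p_S^3 / (p_R^2) = 1.9e+03 kPa.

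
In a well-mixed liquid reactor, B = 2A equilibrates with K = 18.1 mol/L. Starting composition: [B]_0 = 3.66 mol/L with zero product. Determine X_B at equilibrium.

X = 0.654

Let X = conversion of B; extent ξ = 3.66·X mol/L.
Concentrations: [B] = 3.66 − 3.66X; [A] = 7.32X.
K = [A]^2 / ([B]).
Equating to 18.1 mol/L: the physical root is X = 0.654.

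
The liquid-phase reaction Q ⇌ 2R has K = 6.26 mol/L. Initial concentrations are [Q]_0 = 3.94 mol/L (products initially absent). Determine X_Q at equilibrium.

Let X = conversion of Q; extent ξ = 3.94·X mol/L.
Concentrations: [Q] = 3.94 − 3.94X; [R] = 7.88X.
K = [R]^2 / ([Q]).
Solving K = 6.26 for X ∈ (0,1): X = 0.462.

X = 0.462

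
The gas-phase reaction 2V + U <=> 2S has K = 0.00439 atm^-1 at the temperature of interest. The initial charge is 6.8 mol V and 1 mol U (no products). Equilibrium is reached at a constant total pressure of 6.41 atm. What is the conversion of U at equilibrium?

Basis: 1 mol U initially; let X = conversion of U. Extent ξ = X.
Species balance: n_V = 6.8 − 2X; n_U = 1 − X; n_S = 2X.
Summing: n_T = 7.8 − X.
With p_i = (n_i/n_T)P, K = p_S^2 / (p_V^2 p_U).
Substituting and setting equal to 0.00439 atm^-1 gives a polynomial in X; the root in (0,1) is X = 0.178.

X = 0.178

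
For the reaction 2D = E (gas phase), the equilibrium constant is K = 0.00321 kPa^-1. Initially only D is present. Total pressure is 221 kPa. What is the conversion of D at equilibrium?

X = 0.490

Basis: 1 mol D initially; let X = conversion of D. Extent ξ = 0.5X.
Species balance: n_D = 1 − X; n_E = 0.5X.
Summing: n_T = 1 − 0.5X.
With p_i = (n_i/n_T)P, K = p_E / (p_D^2).
This yields a degree-2 equation in X; solving on (0,1), X = 0.490.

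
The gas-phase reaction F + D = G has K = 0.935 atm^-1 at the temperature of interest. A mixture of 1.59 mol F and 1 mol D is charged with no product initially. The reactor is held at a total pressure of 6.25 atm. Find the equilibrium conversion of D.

X = 0.730

Let X = conversion of D (basis 1 mol D); extent of reaction ξ = X.
Mole table: n_F = 1.59 − X; n_D = 1 − X; n_G = X.
Summing: n_T = 2.59 − X.
y_i = n_i/n_T, p_i = y_i·P. K = p_G / (p_F p_D).
Equating to 0.935 atm^-1 and solving on 0 < X < 1: X = 0.730.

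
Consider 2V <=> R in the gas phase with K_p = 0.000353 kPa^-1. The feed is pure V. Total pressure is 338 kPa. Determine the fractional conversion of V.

Let X = conversion of V (basis 1 mol V); extent of reaction ξ = 0.5X.
Species balance: n_V = 1 − X; n_R = 0.5X.
Summing: n_T = 1 − 0.5X.
y_i = n_i/n_T, p_i = y_i·P. K_p = p_R / (p_V^2).
Equating to 0.000353 kPa^-1 and solving on 0 < X < 1: X = 0.177.

X = 0.177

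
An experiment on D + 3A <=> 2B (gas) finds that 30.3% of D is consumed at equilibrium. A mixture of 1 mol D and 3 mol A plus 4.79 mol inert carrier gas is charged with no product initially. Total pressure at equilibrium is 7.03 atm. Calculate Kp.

Kp = 0.0781 atm^-2

Basis: 1 mol D initially; let X = conversion of D. Extent ξ = X.
At extent ξ: n_D = 1 − X; n_A = 3 − 3X; n_B = 2X; n_I = 4.79 (inert).
n_T = Σnᵢ = 8.79 − 2X.
At X = 0.303: n_D = 0.697, n_A = 2.09, n_B = 0.606, n_T = 8.18.
p_i = (n_i/n_T)·P. Kp = p_B^2 / (p_D p_A^3) = 0.0781 atm^-2.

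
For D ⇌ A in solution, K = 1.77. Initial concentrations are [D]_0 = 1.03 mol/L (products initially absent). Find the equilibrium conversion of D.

Let X = conversion of D; extent ξ = 1.03·X mol/L.
Concentrations: [D] = 1.03 − 1.03X; [A] = 1.03X.
K = [A] / ([D]).
This equals 1.77 at X = 0.639 (the root in 0 < X < 1).

X = 0.639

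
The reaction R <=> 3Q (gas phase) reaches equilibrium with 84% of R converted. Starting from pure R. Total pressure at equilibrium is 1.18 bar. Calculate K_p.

K_p = 19.4 bar^2

Basis: 1 mol R initially; let X = conversion of R. Extent ξ = X.
Mole table: n_R = 1 − X; n_Q = 3X.
Summing: n_T = 1 + 2X.
At X = 0.84: n_R = 0.16, n_Q = 2.52, n_T = 2.68.
p_i = (n_i/n_T)·P. K_p = p_Q^3 / (p_R) = 19.4 bar^2.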